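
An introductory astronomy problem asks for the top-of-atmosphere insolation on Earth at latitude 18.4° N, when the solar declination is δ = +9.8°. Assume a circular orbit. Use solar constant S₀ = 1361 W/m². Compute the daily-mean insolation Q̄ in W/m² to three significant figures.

cos H₀ = −tan(+18.4°) tan(+9.800°) = -0.0575, H₀ = 1.6283 rad.
Bracket: H₀ sin φ sin δ + cos φ cos δ sin H₀ = 1.6283×0.31565×0.17021 + 0.94888×0.98541×0.99835 = 0.087483 + 0.933493 = 1.020976.
Q̄ = (S₀/π) × [bracket] = (1361/π) × 1.020976 = 442.3 W/m².

Q̄ ≈ 442 W/m²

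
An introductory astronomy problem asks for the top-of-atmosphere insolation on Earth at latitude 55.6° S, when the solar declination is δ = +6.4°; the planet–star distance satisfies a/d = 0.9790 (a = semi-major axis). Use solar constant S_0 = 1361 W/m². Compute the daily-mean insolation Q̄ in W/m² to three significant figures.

cos h₀ = −tan(-55.6°) tan(+6.400°) = 0.1638, h₀ = 1.4062 rad.
Bracket: h₀ sin ϕ sin δ + cos ϕ cos δ sin h₀ = 1.4062×-0.82511×0.11147 + 0.56497×0.99377×0.98649 = -0.129335 + 0.553865 = 0.424530.
Inverse-square distance factor (a/d)² = 0.9790² = 0.958441.
Q̄ = (S_0/π) × 0.958441 × [bracket] = (1361/π) × 0.958441 × 0.424530 = 176.3 W/m².

Q̄ ≈ 176 W/m²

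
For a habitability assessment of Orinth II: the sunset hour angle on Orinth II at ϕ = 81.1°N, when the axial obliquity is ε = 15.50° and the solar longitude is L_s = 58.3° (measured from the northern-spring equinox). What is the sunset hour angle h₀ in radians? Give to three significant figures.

Solar declination: sin δ = sin ε · sin L_s = sin 15.50° × sin 58.3° = 0.22737, so δ = +13.142°.
Sunrise equation: cos h₀ = −tan ϕ · tan δ = -1.4910 ≤ −1, so the host star never sets (polar day) and h₀ = π.

h₀ = 3.14 rad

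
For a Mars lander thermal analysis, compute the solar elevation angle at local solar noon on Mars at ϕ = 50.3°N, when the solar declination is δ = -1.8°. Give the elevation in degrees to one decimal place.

At local noon the hour angle is zero, so the zenith angle equals |ϕ − δ| = |+50.3° − (-1.800°)| = 52.100°.
Elevation = 90° − 52.100° = 37.9°.

37.9°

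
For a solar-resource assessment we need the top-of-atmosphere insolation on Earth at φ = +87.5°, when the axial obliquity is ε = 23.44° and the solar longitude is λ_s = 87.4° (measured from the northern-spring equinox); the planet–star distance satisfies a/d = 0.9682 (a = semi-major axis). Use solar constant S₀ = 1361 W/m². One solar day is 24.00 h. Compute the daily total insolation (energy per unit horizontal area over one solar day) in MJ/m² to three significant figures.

43.8 MJ/m²

Solar declination: sin δ = sin ε · sin λ_s = sin 23.44° × sin 87.4° = 0.39738, so δ = +23.414°.
cos H₀ = −tan(+87.5°) tan(+23.414°) = -9.9182 ≤ −1 ⇒ polar day, H₀ = π.
Bracket: H₀ sin φ sin δ + cos φ cos δ sin H₀ = 3.1416×0.99905×0.39738 + 0.04362×0.91765×0.00000 = 1.247223 + 0.000000 = 1.247223.
Inverse-square distance factor (a/d)² = 0.9682² = 0.937411.
Q̄ = (S₀/π) × 0.937411 × [bracket] = (1361/π) × 0.937411 × 1.247223 = 506.50 W/m².
Daily total = Q̄ × 24.00 h × 3600 s/h = 506.50 × 24.00 × 3600 / 10⁶ = 43.76 MJ/m².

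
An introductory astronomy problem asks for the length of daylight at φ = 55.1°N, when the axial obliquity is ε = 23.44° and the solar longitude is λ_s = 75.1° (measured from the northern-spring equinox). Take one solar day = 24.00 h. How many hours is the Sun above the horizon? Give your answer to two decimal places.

Solar declination: sin δ = sin ε · sin λ_s = sin 23.44° × sin 75.1° = 0.38441, so δ = +22.607°.
cos H₀ = −tan φ · tan δ = −tan(+55.1°) × tan(+22.607°) = -0.5969, so H₀ = 2.2104 rad = 126.65°.
Daylight = 2H₀/(2π) × 24.00 h = (2.2104/π) × 24.00 = 16.89 h.

16.89 h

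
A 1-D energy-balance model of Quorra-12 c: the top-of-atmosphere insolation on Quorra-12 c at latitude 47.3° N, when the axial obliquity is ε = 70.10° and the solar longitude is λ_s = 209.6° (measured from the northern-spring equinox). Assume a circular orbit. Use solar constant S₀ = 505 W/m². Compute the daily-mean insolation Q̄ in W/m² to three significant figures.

Q̄ ≈ 26.4 W/m²

Solar declination: sin δ = sin ε · sin λ_s = sin 70.10° × sin 209.6° = -0.46445, so δ = -27.674°.
cos H₀ = −tan(+47.3°) tan(-27.674°) = 0.5683, H₀ = 0.9663 rad.
Bracket: H₀ sin φ sin δ + cos φ cos δ sin H₀ = 0.9663×0.73491×-0.46445 + 0.67816×0.88560×0.82280 = -0.329826 + 0.494156 = 0.164330.
Q̄ = (S₀/π) × [bracket] = (505/π) × 0.164330 = 26.42 W/m².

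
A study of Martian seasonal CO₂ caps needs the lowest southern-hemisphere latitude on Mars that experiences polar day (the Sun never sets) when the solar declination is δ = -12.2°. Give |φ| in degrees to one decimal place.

|φ| = 77.8°

Polar day requires cos H₀ = −tan φ tan δ ≤ −1, i.e. tan φ tan δ ≥ 1.
The boundary is |tan φ| · |tan δ| = 1, so |φ| = 90° − |δ| = 90° − 12.2° = 77.8° in the southern hemisphere.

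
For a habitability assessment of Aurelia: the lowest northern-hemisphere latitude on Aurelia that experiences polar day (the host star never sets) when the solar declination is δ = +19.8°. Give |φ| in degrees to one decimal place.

Polar day requires cos H₀ = −tan φ tan δ ≤ −1, i.e. tan φ tan δ ≥ 1.
The boundary is |tan φ| · |tan δ| = 1, so |φ| = 90° − |δ| = 90° − 19.8° = 70.2° in the northern hemisphere.

|φ| = 70.2°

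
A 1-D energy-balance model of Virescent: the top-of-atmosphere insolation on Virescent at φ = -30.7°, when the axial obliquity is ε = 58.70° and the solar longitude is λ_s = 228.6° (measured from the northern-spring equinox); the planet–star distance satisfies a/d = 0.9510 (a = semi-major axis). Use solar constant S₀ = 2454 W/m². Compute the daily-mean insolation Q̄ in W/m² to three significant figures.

Solar declination: sin δ = sin ε · sin λ_s = sin 58.70° × sin 228.6° = -0.64094, so δ = -39.862°.
cos H₀ = −tan(-30.7°) tan(-39.862°) = -0.4958, H₀ = 2.0895 rad.
Bracket: H₀ sin φ sin δ + cos φ cos δ sin H₀ = 2.0895×-0.51054×-0.64094 + 0.85985×0.76759×0.86844 = 0.683738 + 0.573181 = 1.256919.
Inverse-square distance factor (a/d)² = 0.9510² = 0.904401.
Q̄ = (S₀/π) × 0.904401 × [bracket] = (2454/π) × 0.904401 × 1.256919 = 888.0 W/m².

Q̄ ≈ 888 W/m²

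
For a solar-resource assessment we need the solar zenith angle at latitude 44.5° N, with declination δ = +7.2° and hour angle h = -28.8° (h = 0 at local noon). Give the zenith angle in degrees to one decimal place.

θ_z = 44.9°

cos θ_z = sin ϕ sin δ + cos ϕ cos δ cos h = 0.087847 + 0.620098 = 0.707945.
θ_z = arccos(0.707945) = 44.9°.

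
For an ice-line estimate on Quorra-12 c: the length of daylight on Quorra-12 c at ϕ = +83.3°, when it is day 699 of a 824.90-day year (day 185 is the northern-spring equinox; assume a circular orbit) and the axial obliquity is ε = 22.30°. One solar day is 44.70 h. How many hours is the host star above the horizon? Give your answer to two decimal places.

0.00 h

Solar longitude: L_s = 360° × (699 − 185)/824.90 = 224.318°.
sin δ = sin 22.30° × sin 224.318° = -0.26510, so δ = -15.373°.
cos h₀ = −tan ϕ · tan δ = 2.3405 ≥ 1, so the host star never rises (polar night) and h₀ = 0.
Daylight = 2h₀/(2π) × 44.70 h = (0.0000/π) × 44.70 = 0.00 h.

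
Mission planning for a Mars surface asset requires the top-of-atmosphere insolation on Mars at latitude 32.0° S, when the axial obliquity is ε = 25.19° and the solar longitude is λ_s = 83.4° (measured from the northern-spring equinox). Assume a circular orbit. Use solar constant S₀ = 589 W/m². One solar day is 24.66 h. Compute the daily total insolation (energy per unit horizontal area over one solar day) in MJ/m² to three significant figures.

7.48 MJ/m²

Solar declination: sin δ = sin ε · sin λ_s = sin 25.19° × sin 83.4° = 0.42280, so δ = +25.012°.
cos H₀ = −tan(-32.0°) tan(+25.012°) = 0.2915, H₀ = 1.2750 rad.
Bracket: H₀ sin φ sin δ + cos φ cos δ sin H₀ = 1.2750×-0.52992×0.42280 + 0.84805×0.90622×0.95656 = -0.285664 + 0.735135 = 0.449471.
Q̄ = (S₀/π) × [bracket] = (589/π) × 0.449471 = 84.269 W/m².
Daily total = Q̄ × 24.66 h × 3600 s/h = 84.269 × 24.66 × 3600 / 10⁶ = 7.481 MJ/m².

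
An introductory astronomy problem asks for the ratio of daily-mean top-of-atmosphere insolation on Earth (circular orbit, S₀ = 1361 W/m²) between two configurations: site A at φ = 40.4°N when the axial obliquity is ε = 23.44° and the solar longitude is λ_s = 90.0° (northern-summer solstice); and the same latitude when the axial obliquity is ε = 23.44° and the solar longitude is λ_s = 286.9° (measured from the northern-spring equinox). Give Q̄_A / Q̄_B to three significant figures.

Q̄_A / Q̄_B ≈ 3.20

— Configuration A (φ=+40.4°):
Solar declination: sin δ = sin ε · sin λ_s = sin 23.44° × sin 90.0° = 0.39779, so δ = +23.440°.
cos H₀ = −tan(+40.4°) tan(+23.440°) = -0.3690, H₀ = 1.9487 rad.
Bracket: H₀ sin φ sin δ + cos φ cos δ sin H₀ = 1.9487×0.64812×0.39779 + 0.76154×0.91748×0.92943 = 0.502405 + 0.649391 = 1.151796.
Q̄ = (S₀/π) × [bracket] = (1361/π) × 1.151796 = 498.98 W/m².
— Configuration B (φ=+40.4°):
Solar declination: sin δ = sin ε · sin λ_s = sin 23.44° × sin 286.9° = -0.38061, so δ = -22.371°.
cos H₀ = −tan(+40.4°) tan(-22.371°) = 0.3503, H₀ = 1.2129 rad.
Bracket: H₀ sin φ sin δ + cos φ cos δ sin H₀ = 1.2129×0.64812×-0.38061 + 0.76154×0.92474×0.93664 = -0.299199 + 0.659607 = 0.360408.
Q̄ = (S₀/π) × [bracket] = (1361/π) × 0.360408 = 156.14 W/m².
Ratio Q̄_A / Q̄_B = 498.98 / 156.14 = 3.196.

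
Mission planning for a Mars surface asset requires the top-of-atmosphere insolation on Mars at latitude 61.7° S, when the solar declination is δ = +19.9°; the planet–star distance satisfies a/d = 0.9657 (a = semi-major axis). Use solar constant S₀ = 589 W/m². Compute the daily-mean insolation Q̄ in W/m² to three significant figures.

cos H₀ = −tan(-61.7°) tan(+19.900°) = 0.6723, H₀ = 0.8335 rad.
Bracket: H₀ sin φ sin δ + cos φ cos δ sin H₀ = 0.8335×-0.88048×0.34038 + 0.47409×0.94029×0.74028 = -0.249798 + 0.330004 = 0.080206.
Inverse-square distance factor (a/d)² = 0.9657² = 0.932576.
Q̄ = (S₀/π) × 0.932576 × [bracket] = (589/π) × 0.932576 × 0.080206 = 14.02 W/m².

Q̄ ≈ 14.0 W/m²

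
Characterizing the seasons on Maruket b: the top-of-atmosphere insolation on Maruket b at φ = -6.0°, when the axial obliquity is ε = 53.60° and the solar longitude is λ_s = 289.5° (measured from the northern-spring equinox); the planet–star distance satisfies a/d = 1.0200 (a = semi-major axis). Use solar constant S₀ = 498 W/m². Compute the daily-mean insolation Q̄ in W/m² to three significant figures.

Q̄ ≈ 128 W/m²

Solar declination: sin δ = sin ε · sin λ_s = sin 53.60° × sin 289.5° = -0.75873, so δ = -49.352°.
cos H₀ = −tan(-6.0°) tan(-49.352°) = -0.1224, H₀ = 1.6935 rad.
Bracket: H₀ sin φ sin δ + cos φ cos δ sin H₀ = 1.6935×-0.10453×-0.75873 + 0.99452×0.65141×0.99248 = 0.134312 + 0.642969 = 0.777281.
Inverse-square distance factor (a/d)² = 1.0200² = 1.040400.
Q̄ = (S₀/π) × 1.040400 × [bracket] = (498/π) × 1.040400 × 0.777281 = 128.2 W/m².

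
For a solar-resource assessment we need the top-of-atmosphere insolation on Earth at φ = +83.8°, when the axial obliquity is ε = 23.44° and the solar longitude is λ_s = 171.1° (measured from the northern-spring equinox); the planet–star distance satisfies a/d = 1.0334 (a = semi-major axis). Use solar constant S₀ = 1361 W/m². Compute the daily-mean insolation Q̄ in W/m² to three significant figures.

Q̄ ≈ 103 W/m²

Solar declination: sin δ = sin ε · sin λ_s = sin 23.44° × sin 171.1° = 0.06154, so δ = +3.528°.
cos H₀ = −tan(+83.8°) tan(+3.528°) = -0.5676, H₀ = 2.1744 rad.
Bracket: H₀ sin φ sin δ + cos φ cos δ sin H₀ = 2.1744×0.99415×0.06154 + 0.10800×0.99810×0.82332 = 0.133030 + 0.088750 = 0.221780.
Inverse-square distance factor (a/d)² = 1.0334² = 1.067916.
Q̄ = (S₀/π) × 1.067916 × [bracket] = (1361/π) × 1.067916 × 0.221780 = 102.6 W/m².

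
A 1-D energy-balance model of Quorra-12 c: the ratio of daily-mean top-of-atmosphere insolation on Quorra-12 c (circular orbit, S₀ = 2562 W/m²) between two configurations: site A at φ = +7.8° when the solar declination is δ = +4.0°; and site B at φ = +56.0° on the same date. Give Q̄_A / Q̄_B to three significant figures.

— Configuration A (φ=+7.8°):
cos H₀ = −tan(+7.8°) tan(+4.000°) = -0.0096, H₀ = 1.5804 rad.
Bracket: H₀ sin φ sin δ + cos φ cos δ sin H₀ = 1.5804×0.13572×0.06976 + 0.99075×0.99756×0.99995 = 0.014963 + 0.988283 = 1.003246.
Q̄ = (S₀/π) × [bracket] = (2562/π) × 1.003246 = 818.16 W/m².
— Configuration B (φ=+56.0°):
cos H₀ = −tan(+56.0°) tan(+4.000°) = -0.1037, H₀ = 1.6747 rad.
Bracket: H₀ sin φ sin δ + cos φ cos δ sin H₀ = 1.6747×0.82904×0.06976 + 0.55919×0.99756×0.99461 = 0.096854 + 0.554819 = 0.651673.
Q̄ = (S₀/π) × [bracket] = (2562/π) × 0.651673 = 531.45 W/m².
Ratio Q̄_A / Q̄_B = 818.16 / 531.45 = 1.539.

Q̄_A / Q̄_B ≈ 1.54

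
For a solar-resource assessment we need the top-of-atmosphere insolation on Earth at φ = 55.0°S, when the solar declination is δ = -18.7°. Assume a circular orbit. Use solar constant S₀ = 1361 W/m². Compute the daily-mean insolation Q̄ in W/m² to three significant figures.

Q̄ ≈ 442 W/m²

cos H₀ = −tan(-55.0°) tan(-18.700°) = -0.4834, H₀ = 2.0753 rad.
Bracket: H₀ sin φ sin δ + cos φ cos δ sin H₀ = 2.0753×-0.81915×-0.32061 + 0.57358×0.94721×0.87540 = 0.545031 + 0.475605 = 1.020636.
Q̄ = (S₀/π) × [bracket] = (1361/π) × 1.020636 = 442.2 W/m².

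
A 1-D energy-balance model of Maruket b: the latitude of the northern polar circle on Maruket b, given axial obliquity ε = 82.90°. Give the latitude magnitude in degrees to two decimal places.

The polar circle is the lowest latitude that experiences at least one full rotation of continuous daylight at the northern-summer solstice; it lies at |φ| = 90° − ε = 90° − 82.90° = 7.10°.

7.10°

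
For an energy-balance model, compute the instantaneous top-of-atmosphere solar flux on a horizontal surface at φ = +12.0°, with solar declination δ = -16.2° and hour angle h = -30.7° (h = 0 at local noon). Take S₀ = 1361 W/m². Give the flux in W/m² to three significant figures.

cos θ_z = sin φ sin δ + cos φ cos δ cos h = -0.058006 + 0.807667 = 0.749661.
Flux = S₀ · cos θ_z = 1361 × 0.749661 = 1020 W/m².

1.02e+03 W/m²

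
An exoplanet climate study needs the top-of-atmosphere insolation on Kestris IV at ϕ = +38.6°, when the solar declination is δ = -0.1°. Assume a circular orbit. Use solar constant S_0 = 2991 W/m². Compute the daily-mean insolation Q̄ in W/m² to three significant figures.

Q̄ ≈ 742 W/m²

cos h₀ = −tan(+38.6°) tan(-0.100°) = 0.0014, h₀ = 1.5694 rad.
Bracket: h₀ sin ϕ sin δ + cos ϕ cos δ sin h₀ = 1.5694×0.62388×-0.00175 + 0.78152×1.00000×1.00000 = -0.001713 + 0.781520 = 0.779807.
Q̄ = (S_0/π) × [bracket] = (2991/π) × 0.779807 = 742.4 W/m².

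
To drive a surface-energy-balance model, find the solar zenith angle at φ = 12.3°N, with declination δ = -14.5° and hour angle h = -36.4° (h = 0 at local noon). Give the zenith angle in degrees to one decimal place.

θ_z = 44.9°

cos θ_z = sin φ sin δ + cos φ cos δ cos h = -0.053339 + 0.761369 = 0.708030.
θ_z = arccos(0.708030) = 44.9°.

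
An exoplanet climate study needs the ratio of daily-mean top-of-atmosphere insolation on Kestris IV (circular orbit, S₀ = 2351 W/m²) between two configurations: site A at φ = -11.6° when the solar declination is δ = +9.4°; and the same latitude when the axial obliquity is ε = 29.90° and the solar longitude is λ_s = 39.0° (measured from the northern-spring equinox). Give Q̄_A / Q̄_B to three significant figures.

— Configuration A (φ=-11.6°):
cos H₀ = −tan(-11.6°) tan(+9.400°) = 0.0340, H₀ = 1.5368 rad.
Bracket: H₀ sin φ sin δ + cos φ cos δ sin H₀ = 1.5368×-0.20108×0.16333 + 0.97958×0.98657×0.99942 = -0.050472 + 0.965864 = 0.915392.
Q̄ = (S₀/π) × [bracket] = (2351/π) × 0.915392 = 685.03 W/m².
— Configuration B (φ=-11.6°):
Solar declination: sin δ = sin ε · sin λ_s = sin 29.90° × sin 39.0° = 0.31371, so δ = +18.283°.
cos H₀ = −tan(-11.6°) tan(+18.283°) = 0.0678, H₀ = 1.5029 rad.
Bracket: H₀ sin φ sin δ + cos φ cos δ sin H₀ = 1.5029×-0.20108×0.31371 + 0.97958×0.94952×0.99770 = -0.094804 + 0.927992 = 0.833188.
Q̄ = (S₀/π) × [bracket] = (2351/π) × 0.833188 = 623.51 W/m².
Ratio Q̄_A / Q̄_B = 685.03 / 623.51 = 1.099.

Q̄_A / Q̄_B ≈ 1.10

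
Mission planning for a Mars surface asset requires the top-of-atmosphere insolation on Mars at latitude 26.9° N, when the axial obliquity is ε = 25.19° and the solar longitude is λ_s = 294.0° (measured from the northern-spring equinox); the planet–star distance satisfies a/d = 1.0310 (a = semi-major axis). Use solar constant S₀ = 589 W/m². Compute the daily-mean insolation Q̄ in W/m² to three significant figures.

Solar declination: sin δ = sin ε · sin λ_s = sin 25.19° × sin 294.0° = -0.38882, so δ = -22.881°.
cos H₀ = −tan(+26.9°) tan(-22.881°) = 0.2141, H₀ = 1.3550 rad.
Bracket: H₀ sin φ sin δ + cos φ cos δ sin H₀ = 1.3550×0.45243×-0.38882 + 0.89180×0.92131×0.97681 = -0.238363 + 0.802571 = 0.564208.
Inverse-square distance factor (a/d)² = 1.0310² = 1.062961.
Q̄ = (S₀/π) × 1.062961 × [bracket] = (589/π) × 1.062961 × 0.564208 = 112.4 W/m².

Q̄ ≈ 112 W/m²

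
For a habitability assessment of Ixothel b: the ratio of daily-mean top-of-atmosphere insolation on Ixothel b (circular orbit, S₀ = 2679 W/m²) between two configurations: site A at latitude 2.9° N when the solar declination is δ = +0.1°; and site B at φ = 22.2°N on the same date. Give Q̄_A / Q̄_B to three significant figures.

Q̄_A / Q̄_B ≈ 1.08

— Configuration A (φ=+2.9°):
cos H₀ = −tan(+2.9°) tan(+0.100°) = -0.0001, H₀ = 1.5709 rad.
Bracket: H₀ sin φ sin δ + cos φ cos δ sin H₀ = 1.5709×0.05059×0.00175 + 0.99872×1.00000×1.00000 = 0.000139 + 0.998720 = 0.998859.
Q̄ = (S₀/π) × [bracket] = (2679/π) × 0.998859 = 851.78 W/m².
— Configuration B (φ=+22.2°):
cos H₀ = −tan(+22.2°) tan(+0.100°) = -0.0007, H₀ = 1.5715 rad.
Bracket: H₀ sin φ sin δ + cos φ cos δ sin H₀ = 1.5715×0.37784×0.00175 + 0.92587×1.00000×1.00000 = 0.001039 + 0.925870 = 0.926909.
Q̄ = (S₀/π) × [bracket] = (2679/π) × 0.926909 = 790.42 W/m².
Ratio Q̄_A / Q̄_B = 851.78 / 790.42 = 1.078.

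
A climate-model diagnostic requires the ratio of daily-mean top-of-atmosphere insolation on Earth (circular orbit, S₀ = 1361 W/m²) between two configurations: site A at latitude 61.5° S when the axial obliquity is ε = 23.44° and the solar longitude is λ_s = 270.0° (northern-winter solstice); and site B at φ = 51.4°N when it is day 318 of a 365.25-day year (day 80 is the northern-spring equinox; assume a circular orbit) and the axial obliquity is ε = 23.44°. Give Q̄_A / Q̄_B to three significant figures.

— Configuration A (φ=-61.5°):
Solar declination: sin δ = sin ε · sin λ_s = sin 23.44° × sin 270.0° = -0.39779, so δ = -23.440°.
cos H₀ = −tan(-61.5°) tan(-23.440°) = -0.7985, H₀ = 2.4956 rad.
Bracket: H₀ sin φ sin δ + cos φ cos δ sin H₀ = 2.4956×-0.87882×-0.39779 + 0.47716×0.91748×0.60195 = 0.872426 + 0.263525 = 1.135951.
Q̄ = (S₀/π) × [bracket] = (1361/π) × 1.135951 = 492.12 W/m².
— Configuration B (φ=+51.4°):
Solar longitude: λ_s = 360° × (318 − 80)/365.25 = 234.579°.
sin δ = sin 23.44° × sin 234.579° = -0.32416, so δ = -18.915°.
cos H₀ = −tan(+51.4°) tan(-18.915°) = 0.4293, H₀ = 1.1271 rad.
Bracket: H₀ sin φ sin δ + cos φ cos δ sin H₀ = 1.1271×0.78152×-0.32416 + 0.62388×0.94600×0.90318 = -0.285537 + 0.533048 = 0.247511.
Q̄ = (S₀/π) × [bracket] = (1361/π) × 0.247511 = 107.23 W/m².
Ratio Q̄_A / Q̄_B = 492.12 / 107.23 = 4.589.

Q̄_A / Q̄_B ≈ 4.59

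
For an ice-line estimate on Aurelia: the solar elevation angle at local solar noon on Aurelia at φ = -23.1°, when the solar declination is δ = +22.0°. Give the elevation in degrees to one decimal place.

44.9°

At local noon the hour angle is zero, so the zenith angle equals |φ − δ| = |-23.1° − (+22.000°)| = 45.100°.
Elevation = 90° − 45.100° = 44.9°.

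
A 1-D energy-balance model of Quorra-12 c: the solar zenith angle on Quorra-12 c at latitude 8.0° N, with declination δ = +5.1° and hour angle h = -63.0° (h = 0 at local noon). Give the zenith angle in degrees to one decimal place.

cos θ_z = sin ϕ sin δ + cos ϕ cos δ cos h = 0.012372 + 0.447792 = 0.460164.
θ_z = arccos(0.460164) = 62.6°.

θ_z = 62.6°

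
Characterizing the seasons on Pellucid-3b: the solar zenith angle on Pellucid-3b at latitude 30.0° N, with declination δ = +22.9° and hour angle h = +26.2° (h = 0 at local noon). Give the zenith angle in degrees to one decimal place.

θ_z = 24.4°

cos θ_z = sin ϕ sin δ + cos ϕ cos δ cos h = 0.194562 + 0.715806 = 0.910368.
θ_z = arccos(0.910368) = 24.4°.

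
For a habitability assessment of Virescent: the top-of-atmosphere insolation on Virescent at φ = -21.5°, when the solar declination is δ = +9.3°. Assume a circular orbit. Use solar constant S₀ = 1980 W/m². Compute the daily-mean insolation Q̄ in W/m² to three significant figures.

cos H₀ = −tan(-21.5°) tan(+9.300°) = 0.0645, H₀ = 1.5062 rad.
Bracket: H₀ sin φ sin δ + cos φ cos δ sin H₀ = 1.5062×-0.36650×0.16160 + 0.93042×0.98686×0.99792 = -0.089207 + 0.916284 = 0.827077.
Q̄ = (S₀/π) × [bracket] = (1980/π) × 0.827077 = 521.3 W/m².

Q̄ ≈ 521 W/m²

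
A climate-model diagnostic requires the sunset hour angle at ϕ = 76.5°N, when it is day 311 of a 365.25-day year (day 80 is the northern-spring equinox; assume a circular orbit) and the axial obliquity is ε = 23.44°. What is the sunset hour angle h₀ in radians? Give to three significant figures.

h₀ = 0.00 rad

Solar longitude: L_s = 360° × (311 − 80)/365.25 = 227.680°.
sin δ = sin 23.44° × sin 227.680° = -0.29412, so δ = -17.105°.
cos h₀ = −tan ϕ · tan δ = 1.2818 ≥ 1, so the Sun never rises (polar night) and h₀ = 0.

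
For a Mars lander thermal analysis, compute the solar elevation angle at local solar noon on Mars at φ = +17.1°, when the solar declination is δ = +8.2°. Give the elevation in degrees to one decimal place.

At local noon the hour angle is zero, so the zenith angle equals |φ − δ| = |+17.1° − (+8.200°)| = 8.900°.
Elevation = 90° − 8.900° = 81.1°.

81.1°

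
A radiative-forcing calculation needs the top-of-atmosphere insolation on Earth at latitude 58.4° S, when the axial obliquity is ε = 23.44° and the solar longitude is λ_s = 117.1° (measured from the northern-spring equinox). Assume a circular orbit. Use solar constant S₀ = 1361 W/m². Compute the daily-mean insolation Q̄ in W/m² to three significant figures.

Solar declination: sin δ = sin ε · sin λ_s = sin 23.44° × sin 117.1° = 0.35412, so δ = +20.739°.
cos H₀ = −tan(-58.4°) tan(+20.739°) = 0.6155, H₀ = 0.9078 rad.
Bracket: H₀ sin φ sin δ + cos φ cos δ sin H₀ = 0.9078×-0.85173×0.35412 + 0.52399×0.93520×0.78814 = -0.273806 + 0.386217 = 0.112411.
Q̄ = (S₀/π) × [bracket] = (1361/π) × 0.112411 = 48.70 W/m².

Q̄ ≈ 48.7 W/m²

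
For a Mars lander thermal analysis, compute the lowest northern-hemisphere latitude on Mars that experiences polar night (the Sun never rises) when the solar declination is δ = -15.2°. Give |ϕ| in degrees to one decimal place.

Polar night requires cos h₀ = −tan ϕ tan δ ≥ 1, i.e. tan ϕ tan δ ≤ −1.
The boundary is |tan ϕ| · |tan δ| = 1, so |ϕ| = 90° − |δ| = 90° − 15.2° = 74.8° in the northern hemisphere.

|ϕ| = 74.8°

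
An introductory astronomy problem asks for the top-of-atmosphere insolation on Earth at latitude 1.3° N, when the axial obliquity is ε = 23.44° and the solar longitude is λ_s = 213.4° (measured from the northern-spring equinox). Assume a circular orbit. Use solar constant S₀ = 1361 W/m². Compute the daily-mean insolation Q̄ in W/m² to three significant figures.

Q̄ ≈ 419 W/m²

Solar declination: sin δ = sin ε · sin λ_s = sin 23.44° × sin 213.4° = -0.21897, so δ = -12.649°.
cos H₀ = −tan(+1.3°) tan(-12.649°) = 0.0051, H₀ = 1.5657 rad.
Bracket: H₀ sin φ sin δ + cos φ cos δ sin H₀ = 1.5657×0.02269×-0.21897 + 0.99974×0.97573×0.99999 = -0.007779 + 0.975467 = 0.967688.
Q̄ = (S₀/π) × [bracket] = (1361/π) × 0.967688 = 419.2 W/m².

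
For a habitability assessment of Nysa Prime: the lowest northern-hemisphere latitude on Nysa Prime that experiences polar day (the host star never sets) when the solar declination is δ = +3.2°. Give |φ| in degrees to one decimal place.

Polar day requires cos H₀ = −tan φ tan δ ≤ −1, i.e. tan φ tan δ ≥ 1.
The boundary is |tan φ| · |tan δ| = 1, so |φ| = 90° − |δ| = 90° − 3.2° = 86.8° in the northern hemisphere.

|φ| = 86.8°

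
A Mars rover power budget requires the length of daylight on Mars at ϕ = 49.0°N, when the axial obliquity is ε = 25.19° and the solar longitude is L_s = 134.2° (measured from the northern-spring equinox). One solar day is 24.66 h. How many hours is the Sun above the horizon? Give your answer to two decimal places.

Solar declination: sin δ = sin ε · sin L_s = sin 25.19° × sin 134.2° = 0.30513, so δ = +17.766°.
cos h₀ = −tan ϕ · tan δ = −tan(+49.0°) × tan(+17.766°) = -0.3686, so h₀ = 1.9483 rad = 111.63°.
Daylight = 2h₀/(2π) × 24.66 h = (1.9483/π) × 24.66 = 15.29 h.

15.29 h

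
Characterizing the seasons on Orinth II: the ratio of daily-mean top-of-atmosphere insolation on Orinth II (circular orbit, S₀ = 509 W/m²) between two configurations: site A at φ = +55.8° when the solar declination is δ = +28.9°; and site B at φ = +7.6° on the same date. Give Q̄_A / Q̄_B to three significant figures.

Q̄_A / Q̄_B ≈ 1.33

— Configuration A (φ=+55.8°):
cos H₀ = −tan(+55.8°) tan(+28.900°) = -0.8123, H₀ = 2.5189 rad.
Bracket: H₀ sin φ sin δ + cos φ cos δ sin H₀ = 2.5189×0.82708×0.48328 + 0.56208×0.87546×0.58326 = 1.006833 + 0.287010 = 1.293843.
Q̄ = (S₀/π) × [bracket] = (509/π) × 1.293843 = 209.63 W/m².
— Configuration B (φ=+7.6°):
cos H₀ = −tan(+7.6°) tan(+28.900°) = -0.0737, H₀ = 1.6445 rad.
Bracket: H₀ sin φ sin δ + cos φ cos δ sin H₀ = 1.6445×0.13226×0.48328 + 0.99122×0.87546×0.99728 = 0.105114 + 0.865413 = 0.970527.
Q̄ = (S₀/π) × [bracket] = (509/π) × 0.970527 = 157.24 W/m².
Ratio Q̄_A / Q̄_B = 209.63 / 157.24 = 1.333.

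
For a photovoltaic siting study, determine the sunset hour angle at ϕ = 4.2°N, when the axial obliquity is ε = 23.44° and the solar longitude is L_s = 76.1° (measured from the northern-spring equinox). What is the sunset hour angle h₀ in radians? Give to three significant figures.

h₀ = 1.60 rad

Solar declination: sin δ = sin ε · sin L_s = sin 23.44° × sin 76.1° = 0.38614, so δ = +22.715°.
cos h₀ = −tan ϕ · tan δ = −tan(+4.2°) × tan(+22.715°) = -0.0307, so h₀ = 1.6015 rad = 91.76°.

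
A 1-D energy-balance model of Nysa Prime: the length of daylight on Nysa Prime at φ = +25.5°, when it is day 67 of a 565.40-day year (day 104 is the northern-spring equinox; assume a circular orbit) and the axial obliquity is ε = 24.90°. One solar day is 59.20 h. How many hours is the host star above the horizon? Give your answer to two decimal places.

Solar longitude: λ_s = 360° × (67 − 104)/565.40 = -23.559°, i.e. -23.559° + 360° = 336.441°.
sin δ = sin 24.90° × sin 336.441° = -0.16828, so δ = -9.688°.
cos H₀ = −tan φ · tan δ = −tan(+25.5°) × tan(-9.688°) = 0.0814, so H₀ = 1.4893 rad = 85.33°.
Daylight = 2H₀/(2π) × 59.20 h = (1.4893/π) × 59.20 = 28.06 h.

28.06 h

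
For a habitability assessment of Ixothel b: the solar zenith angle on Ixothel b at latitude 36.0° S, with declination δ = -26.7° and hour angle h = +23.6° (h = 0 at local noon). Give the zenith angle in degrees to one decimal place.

θ_z = 22.1°

cos θ_z = sin φ sin δ + cos φ cos δ cos h = 0.264103 + 0.662304 = 0.926407.
θ_z = arccos(0.926407) = 22.1°.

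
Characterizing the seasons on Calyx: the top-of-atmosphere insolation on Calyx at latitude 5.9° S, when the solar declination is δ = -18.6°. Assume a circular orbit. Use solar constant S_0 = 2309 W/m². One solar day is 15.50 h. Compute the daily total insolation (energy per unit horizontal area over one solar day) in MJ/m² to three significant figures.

40.8 MJ/m²

cos h₀ = −tan(-5.9°) tan(-18.600°) = -0.0348, h₀ = 1.6056 rad.
Bracket: h₀ sin ϕ sin δ + cos ϕ cos δ sin h₀ = 1.6056×-0.10279×-0.31896 + 0.99470×0.94777×0.99940 = 0.052641 + 0.942181 = 0.994822.
Q̄ = (S_0/π) × [bracket] = (2309/π) × 0.994822 = 731.17 W/m².
Daily total = Q̄ × 15.50 h × 3600 s/h = 731.17 × 15.50 × 3600 / 10⁶ = 40.80 MJ/m².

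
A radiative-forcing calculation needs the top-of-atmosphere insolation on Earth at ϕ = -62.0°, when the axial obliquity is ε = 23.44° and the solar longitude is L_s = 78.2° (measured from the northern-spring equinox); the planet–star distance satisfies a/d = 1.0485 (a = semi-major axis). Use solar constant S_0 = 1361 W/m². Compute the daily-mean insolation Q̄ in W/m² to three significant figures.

Solar declination: sin δ = sin ε · sin L_s = sin 23.44° × sin 78.2° = 0.38938, so δ = +22.916°.
cos h₀ = −tan(-62.0°) tan(+22.916°) = 0.7951, h₀ = 0.6517 rad.
Bracket: h₀ sin ϕ sin δ + cos ϕ cos δ sin h₀ = 0.6517×-0.88295×0.38938 + 0.46947×0.92108×0.60652 = -0.224056 + 0.262271 = 0.038215.
Inverse-square distance factor (a/d)² = 1.0485² = 1.099352.
Q̄ = (S_0/π) × 1.099352 × [bracket] = (1361/π) × 1.099352 × 0.038215 = 18.20 W/m².

Q̄ ≈ 18.2 W/m²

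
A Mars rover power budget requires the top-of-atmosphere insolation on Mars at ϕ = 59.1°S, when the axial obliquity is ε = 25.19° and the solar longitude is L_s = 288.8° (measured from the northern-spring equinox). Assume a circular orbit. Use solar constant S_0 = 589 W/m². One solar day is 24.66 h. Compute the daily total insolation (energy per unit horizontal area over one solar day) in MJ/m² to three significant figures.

Solar declination: sin δ = sin ε · sin L_s = sin 25.19° × sin 288.8° = -0.40291, so δ = -23.760°.
cos h₀ = −tan(-59.1°) tan(-23.760°) = -0.7356, h₀ = 2.3973 rad.
Bracket: h₀ sin ϕ sin δ + cos ϕ cos δ sin h₀ = 2.3973×-0.85806×-0.40291 + 0.51354×0.91524×0.67745 = 0.828797 + 0.318410 = 1.147207.
Q̄ = (S_0/π) × [bracket] = (589/π) × 1.147207 = 215.08 W/m².
Daily total = Q̄ × 24.66 h × 3600 s/h = 215.08 × 24.66 × 3600 / 10⁶ = 19.09 MJ/m².

19.1 MJ/m²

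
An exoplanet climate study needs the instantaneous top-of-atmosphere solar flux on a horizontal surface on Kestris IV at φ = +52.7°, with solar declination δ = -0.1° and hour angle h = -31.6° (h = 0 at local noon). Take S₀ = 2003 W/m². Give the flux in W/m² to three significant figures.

cos θ_z = sin φ sin δ + cos φ cos δ cos h = -0.001388 + 0.516136 = 0.514748.
Flux = S₀ · cos θ_z = 2003 × 0.514748 = 1031 W/m².

1.03e+03 W/m²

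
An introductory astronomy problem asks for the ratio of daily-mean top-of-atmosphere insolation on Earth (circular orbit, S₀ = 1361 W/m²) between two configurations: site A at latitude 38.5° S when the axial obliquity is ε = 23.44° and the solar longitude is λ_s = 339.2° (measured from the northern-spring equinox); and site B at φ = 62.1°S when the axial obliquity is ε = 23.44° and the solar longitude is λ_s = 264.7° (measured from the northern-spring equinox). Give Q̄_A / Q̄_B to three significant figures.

— Configuration A (φ=-38.5°):
Solar declination: sin δ = sin ε · sin λ_s = sin 23.44° × sin 339.2° = -0.14126, so δ = -8.121°.
cos H₀ = −tan(-38.5°) tan(-8.121°) = -0.1135, H₀ = 1.6845 rad.
Bracket: H₀ sin φ sin δ + cos φ cos δ sin H₀ = 1.6845×-0.62251×-0.14126 + 0.78261×0.98997×0.99354 = 0.148128 + 0.769755 = 0.917883.
Q̄ = (S₀/π) × [bracket] = (1361/π) × 0.917883 = 397.65 W/m².
— Configuration B (φ=-62.1°):
Solar declination: sin δ = sin ε · sin λ_s = sin 23.44° × sin 264.7° = -0.39609, so δ = -23.334°.
cos H₀ = −tan(-62.1°) tan(-23.334°) = -0.8147, H₀ = 2.5230 rad.
Bracket: H₀ sin φ sin δ + cos φ cos δ sin H₀ = 2.5230×-0.88377×-0.39609 + 0.46793×0.91821×0.57986 = 0.883182 + 0.249141 = 1.132323.
Q̄ = (S₀/π) × [bracket] = (1361/π) × 1.132323 = 490.54 W/m².
Ratio Q̄_A / Q̄_B = 397.65 / 490.54 = 0.8106.

Q̄_A / Q̄_B ≈ 0.811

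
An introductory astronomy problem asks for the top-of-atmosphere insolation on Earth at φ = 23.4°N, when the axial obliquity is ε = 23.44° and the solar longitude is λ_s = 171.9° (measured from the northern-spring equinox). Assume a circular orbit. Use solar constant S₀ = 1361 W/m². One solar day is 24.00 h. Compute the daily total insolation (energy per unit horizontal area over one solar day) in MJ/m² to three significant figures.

Solar declination: sin δ = sin ε · sin λ_s = sin 23.44° × sin 171.9° = 0.05605, so δ = +3.213°.
cos H₀ = −tan(+23.4°) tan(+3.213°) = -0.0243, H₀ = 1.5951 rad.
Bracket: H₀ sin φ sin δ + cos φ cos δ sin H₀ = 1.5951×0.39715×0.05605 + 0.91775×0.99843×0.99970 = 0.035507 + 0.916034 = 0.951541.
Q̄ = (S₀/π) × [bracket] = (1361/π) × 0.951541 = 412.23 W/m².
Daily total = Q̄ × 24.00 h × 3600 s/h = 412.23 × 24.00 × 3600 / 10⁶ = 35.62 MJ/m².

35.6 MJ/m²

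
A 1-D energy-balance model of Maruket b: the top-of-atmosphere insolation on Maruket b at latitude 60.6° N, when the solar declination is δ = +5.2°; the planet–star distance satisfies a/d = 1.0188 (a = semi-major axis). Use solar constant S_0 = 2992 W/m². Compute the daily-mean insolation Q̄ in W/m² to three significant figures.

Q̄ ≈ 612 W/m²

cos h₀ = −tan(+60.6°) tan(+5.200°) = -0.1615, h₀ = 1.7330 rad.
Bracket: h₀ sin ϕ sin δ + cos ϕ cos δ sin h₀ = 1.7330×0.87121×0.09063 + 0.49090×0.99588×0.98687 = 0.136834 + 0.482459 = 0.619293.
Inverse-square distance factor (a/d)² = 1.0188² = 1.037953.
Q̄ = (S_0/π) × 1.037953 × [bracket] = (2992/π) × 1.037953 × 0.619293 = 612.2 W/m².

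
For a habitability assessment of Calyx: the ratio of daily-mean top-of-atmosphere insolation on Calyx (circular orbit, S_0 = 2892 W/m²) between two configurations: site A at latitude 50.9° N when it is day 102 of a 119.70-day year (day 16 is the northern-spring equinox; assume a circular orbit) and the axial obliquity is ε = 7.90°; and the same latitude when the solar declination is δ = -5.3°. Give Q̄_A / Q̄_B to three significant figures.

Q̄_A / Q̄_B ≈ 0.904

— Configuration A (ϕ=+50.9°):
Solar longitude: L_s = 360° × (102 − 16)/119.70 = 258.647°.
sin δ = sin 7.90° × sin 258.647° = -0.13475, so δ = -7.744°.
cos h₀ = −tan(+50.9°) tan(-7.744°) = 0.1673, h₀ = 1.4027 rad.
Bracket: h₀ sin ϕ sin δ + cos ϕ cos δ sin h₀ = 1.4027×0.77605×-0.13475 + 0.63068×0.99088×0.98590 = -0.146684 + 0.616117 = 0.469433.
Q̄ = (S_0/π) × [bracket] = (2892/π) × 0.469433 = 432.14 W/m².
— Configuration B (ϕ=+50.9°):
cos h₀ = −tan(+50.9°) tan(-5.300°) = 0.1142, h₀ = 1.4564 rad.
Bracket: h₀ sin ϕ sin δ + cos ϕ cos δ sin h₀ = 1.4564×0.77605×-0.09237 + 0.63068×0.99572×0.99346 = -0.104400 + 0.623874 = 0.519474.
Q̄ = (S_0/π) × [bracket] = (2892/π) × 0.519474 = 478.20 W/m².
Ratio Q̄_A / Q̄_B = 432.14 / 478.20 = 0.9037.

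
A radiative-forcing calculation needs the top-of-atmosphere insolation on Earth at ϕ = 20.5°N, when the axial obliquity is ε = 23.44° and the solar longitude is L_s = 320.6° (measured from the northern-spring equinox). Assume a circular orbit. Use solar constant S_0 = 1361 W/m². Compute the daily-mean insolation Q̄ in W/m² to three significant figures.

Q̄ ≈ 334 W/m²

Solar declination: sin δ = sin ε · sin L_s = sin 23.44° × sin 320.6° = -0.25249, so δ = -14.625°.
cos h₀ = −tan(+20.5°) tan(-14.625°) = 0.0976, h₀ = 1.4731 rad.
Bracket: h₀ sin ϕ sin δ + cos ϕ cos δ sin h₀ = 1.4731×0.35021×-0.25249 + 0.93667×0.96760×0.99523 = -0.130258 + 0.901999 = 0.771741.
Q̄ = (S_0/π) × [bracket] = (1361/π) × 0.771741 = 334.3 W/m².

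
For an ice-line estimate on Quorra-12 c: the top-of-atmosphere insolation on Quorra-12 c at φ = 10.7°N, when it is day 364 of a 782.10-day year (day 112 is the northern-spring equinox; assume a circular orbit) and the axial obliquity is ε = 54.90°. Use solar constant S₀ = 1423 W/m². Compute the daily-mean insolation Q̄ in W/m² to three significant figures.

Q̄ ≈ 405 W/m²

Solar longitude: λ_s = 360° × (364 − 112)/782.10 = 115.995°.
sin δ = sin 54.90° × sin 115.995° = 0.73538, so δ = +47.339°.
cos H₀ = −tan(+10.7°) tan(+47.339°) = -0.2050, H₀ = 1.7773 rad.
Bracket: H₀ sin φ sin δ + cos φ cos δ sin H₀ = 1.7773×0.18567×0.73538 + 0.98261×0.67766×0.97875 = 0.242669 + 0.651726 = 0.894395.
Q̄ = (S₀/π) × [bracket] = (1423/π) × 0.894395 = 405.1 W/m².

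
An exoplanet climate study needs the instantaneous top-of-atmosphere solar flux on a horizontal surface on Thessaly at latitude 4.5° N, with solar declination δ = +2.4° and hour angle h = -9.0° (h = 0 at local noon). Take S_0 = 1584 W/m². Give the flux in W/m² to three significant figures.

1.56e+03 W/m²

cos θ_z = sin ϕ sin δ + cos ϕ cos δ cos h = 0.003286 + 0.983780 = 0.987066.
Flux = S_0 · cos θ_z = 1584 × 0.987066 = 1564 W/m².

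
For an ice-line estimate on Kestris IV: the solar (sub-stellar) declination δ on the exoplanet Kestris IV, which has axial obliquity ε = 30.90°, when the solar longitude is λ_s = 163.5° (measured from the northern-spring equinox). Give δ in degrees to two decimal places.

sin δ = sin ε · sin λ_s = sin 30.90° × sin 163.5° = 0.145854.
δ = arcsin(0.145854) = +8.39°.

δ = +8.39°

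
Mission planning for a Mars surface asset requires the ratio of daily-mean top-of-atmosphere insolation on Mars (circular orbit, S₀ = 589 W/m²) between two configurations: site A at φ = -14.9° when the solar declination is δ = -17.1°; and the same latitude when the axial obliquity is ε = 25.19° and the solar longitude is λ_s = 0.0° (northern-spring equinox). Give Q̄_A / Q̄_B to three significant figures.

Q̄_A / Q̄_B ≈ 1.08

— Configuration A (φ=-14.9°):
cos H₀ = −tan(-14.9°) tan(-17.100°) = -0.0819, H₀ = 1.6527 rad.
Bracket: H₀ sin φ sin δ + cos φ cos δ sin H₀ = 1.6527×-0.25713×-0.29404 + 0.96638×0.95579×0.99664 = 0.124955 + 0.920553 = 1.045508.
Q̄ = (S₀/π) × [bracket] = (589/π) × 1.045508 = 196.02 W/m².
— Configuration B (φ=-14.9°):
Solar declination: sin δ = sin ε · sin λ_s = sin 25.19° × sin 0.0° = 0.00000, so δ = +0.000°.
cos H₀ = −tan(-14.9°) tan(+0.000°) = 0.0000, H₀ = 1.5708 rad.
Bracket: H₀ sin φ sin δ + cos φ cos δ sin H₀ = 1.5708×-0.25713×0.00000 + 0.96638×1.00000×1.00000 = -0.000000 + 0.966380 = 0.966380.
Q̄ = (S₀/π) × [bracket] = (589/π) × 0.966380 = 181.18 W/m².
Ratio Q̄_A / Q̄_B = 196.02 / 181.18 = 1.082.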